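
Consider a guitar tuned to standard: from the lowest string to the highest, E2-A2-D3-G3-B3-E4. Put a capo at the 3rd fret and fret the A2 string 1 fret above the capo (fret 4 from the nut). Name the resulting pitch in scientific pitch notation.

The capo raises the open A2 by 3 semitones to C3; fretting 1 more gives A2 + 3 + 1 = A2 + 4 semitones = C#3.
(Also written Db.)

C#3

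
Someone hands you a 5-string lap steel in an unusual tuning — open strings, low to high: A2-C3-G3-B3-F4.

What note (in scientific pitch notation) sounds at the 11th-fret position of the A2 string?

Ab3

The open A2 string plus 11 semitones: A–Bb–B–C–…–Gb–G–Ab.
The walk passes from B into C once, so the octave number goes from 2 to 3.
(Equivalently spelled G#3.)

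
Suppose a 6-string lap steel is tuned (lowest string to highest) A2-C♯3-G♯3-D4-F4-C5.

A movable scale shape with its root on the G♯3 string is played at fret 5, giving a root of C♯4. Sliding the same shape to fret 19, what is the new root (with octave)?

Moving from fret 5 to fret 19 shifts the root by 14 semitones.
C♯4 up 14 semitones is D♯5.

D♯5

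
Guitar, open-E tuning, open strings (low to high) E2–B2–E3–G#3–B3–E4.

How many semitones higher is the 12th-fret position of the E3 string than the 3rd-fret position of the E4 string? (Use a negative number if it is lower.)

-3 semitones

E3 at fret 12 → E4 (MIDI 64); E4 at fret 3 → G4 (MIDI 67).
64 − 67 = -3, so the two pitches are 3 semitones apart.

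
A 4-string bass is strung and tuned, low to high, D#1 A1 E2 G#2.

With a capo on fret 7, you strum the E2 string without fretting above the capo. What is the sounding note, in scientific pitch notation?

The capo raises the open E2 by 7 semitones to B2; fretting 0 more gives E2 + 7 + 0 = E2 + 7 semitones = B2.

B2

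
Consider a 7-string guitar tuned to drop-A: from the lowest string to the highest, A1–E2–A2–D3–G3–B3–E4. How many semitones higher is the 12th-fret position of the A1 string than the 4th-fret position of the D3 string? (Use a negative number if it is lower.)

A1 at fret 12 → A2 (MIDI 45); D3 at fret 4 → F#3 (MIDI 54).
45 − 54 = -9, so the two pitches are 9 semitones apart.

-9 semitones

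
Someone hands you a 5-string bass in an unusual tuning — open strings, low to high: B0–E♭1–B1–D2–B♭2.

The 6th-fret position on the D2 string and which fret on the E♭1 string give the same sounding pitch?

17

Fret 6 on D2 is MIDI 38 + 6 = 44 (A♭2). On the E♭1 string (open MIDI 27), that pitch is 44 − 27 = fret 17.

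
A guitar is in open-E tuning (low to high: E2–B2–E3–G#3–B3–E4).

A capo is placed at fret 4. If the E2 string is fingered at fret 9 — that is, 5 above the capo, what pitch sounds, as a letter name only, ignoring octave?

The capo raises the open E2 by 4 semitones to G#2; fretting 5 more gives E2 + 4 + 5 = E2 + 9 semitones, landing on C#.
(Also written Db.)

C#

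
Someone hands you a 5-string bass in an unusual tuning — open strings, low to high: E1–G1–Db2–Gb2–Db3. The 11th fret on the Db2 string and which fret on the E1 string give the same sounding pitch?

20

Db2 at fret 11 is Db2 + 11 semitones = C3.
The open E1 string is 9 semitones below the open Db2, so the same pitch on the E1 string lies at fret 11 + 9 = 20.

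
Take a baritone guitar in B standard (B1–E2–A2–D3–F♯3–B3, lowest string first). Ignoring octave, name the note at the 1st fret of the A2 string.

A2 is MIDI 45. Adding 1 gives 46; 46 mod 12 = 10, i.e. A♯.
(Equivalently spelled B♭.)

A♯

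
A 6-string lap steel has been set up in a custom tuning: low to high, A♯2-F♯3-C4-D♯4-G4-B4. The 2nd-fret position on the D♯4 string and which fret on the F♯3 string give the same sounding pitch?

11

D♯4 at fret 2 is D♯4 + 2 semitones = F4.
The open F♯3 string is 9 semitones below the open D♯4, so the same pitch on the F♯3 string lies at fret 2 + 9 = 11.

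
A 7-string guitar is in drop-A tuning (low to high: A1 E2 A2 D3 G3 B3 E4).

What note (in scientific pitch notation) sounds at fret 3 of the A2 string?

C3

Each fret is one semitone, so A2 + 3 = C3.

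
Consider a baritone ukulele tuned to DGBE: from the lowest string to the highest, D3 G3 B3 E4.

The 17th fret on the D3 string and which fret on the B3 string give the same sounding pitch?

8

D3 at fret 17 is D3 + 17 semitones = G4.
The open B3 string is 9 semitones above the open D3, so the same pitch on the B3 string lies at fret 17 − 9 = 8.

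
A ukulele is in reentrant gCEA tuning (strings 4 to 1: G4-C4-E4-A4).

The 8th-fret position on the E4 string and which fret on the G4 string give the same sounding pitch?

E4 at fret 8 is E4 + 8 semitones = C5.
The open G4 string is 3 semitones above the open E4, so the same pitch on the G4 string lies at fret 8 − 3 = 5.

5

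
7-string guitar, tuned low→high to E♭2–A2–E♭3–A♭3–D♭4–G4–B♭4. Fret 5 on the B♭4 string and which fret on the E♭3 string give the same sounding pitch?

B♭4 at fret 5 is B♭4 + 5 semitones = E♭5.
The open E♭3 string is 19 semitones below the open B♭4, so the same pitch on the E♭3 string lies at fret 5 + 19 = 24.

24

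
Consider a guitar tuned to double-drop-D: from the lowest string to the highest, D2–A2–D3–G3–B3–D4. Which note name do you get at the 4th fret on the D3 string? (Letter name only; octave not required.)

F#

D3 is MIDI 50. Adding 4 gives 54; 54 mod 12 = 6, i.e. F#.
(Equivalently spelled Gb.)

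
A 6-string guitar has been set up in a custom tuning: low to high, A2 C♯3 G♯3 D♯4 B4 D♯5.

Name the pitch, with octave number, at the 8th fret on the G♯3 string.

The open G♯3 string plus 8 semitones: G#–A–A#–B–C–C#–D–D#–E.
The walk passes from B into C once, so the octave number goes from 3 to 4.

E4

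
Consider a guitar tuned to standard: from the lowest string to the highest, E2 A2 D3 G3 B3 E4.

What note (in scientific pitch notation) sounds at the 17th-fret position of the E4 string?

A5

The open E4 string plus 17 semitones: E–F–F#–G–…–G–G#–A.
The walk passes from B into C once, so the octave number goes from 4 to 5.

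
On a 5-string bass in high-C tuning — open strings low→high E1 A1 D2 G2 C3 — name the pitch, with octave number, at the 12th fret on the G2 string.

G3

G2 is MIDI 43. Adding 12 gives 55, which is G3.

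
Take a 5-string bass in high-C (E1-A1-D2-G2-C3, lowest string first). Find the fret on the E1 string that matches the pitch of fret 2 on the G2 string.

17

G2 at fret 2 is G2 + 2 semitones = A2.
The open E1 string is 15 semitones below the open G2, so the same pitch on the E1 string lies at fret 2 + 15 = 17.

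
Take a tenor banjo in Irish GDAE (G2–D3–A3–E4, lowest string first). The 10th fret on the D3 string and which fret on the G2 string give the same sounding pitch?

Fret 10 on D3 is MIDI 50 + 10 = 60 (C4). On the G2 string (open MIDI 43), that pitch is 60 − 43 = fret 17.

17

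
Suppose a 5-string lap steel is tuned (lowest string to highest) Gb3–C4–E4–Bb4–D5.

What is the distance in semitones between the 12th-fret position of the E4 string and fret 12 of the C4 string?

E4 at fret 12 → E5 (MIDI 76); C4 at fret 12 → C5 (MIDI 72).
76 − 72 = 4, so the two pitches are 4 semitones apart, with E5 the higher.

4 semitones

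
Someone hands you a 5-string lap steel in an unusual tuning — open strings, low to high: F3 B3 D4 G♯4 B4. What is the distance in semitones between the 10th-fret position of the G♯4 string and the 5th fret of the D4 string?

11 semitones

G♯4 at fret 10 → F♯5 (MIDI 78); D4 at fret 5 → G4 (MIDI 67).
78 − 67 = 11, so the two pitches are 11 semitones apart, with F♯5 the higher.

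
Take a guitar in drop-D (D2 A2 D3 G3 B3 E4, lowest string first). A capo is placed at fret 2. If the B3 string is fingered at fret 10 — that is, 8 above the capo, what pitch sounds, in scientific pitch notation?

A4

The capo raises the open B3 by 2 semitones to C♯4; fretting 8 more gives B3 + 2 + 8 = B3 + 10 semitones = A4.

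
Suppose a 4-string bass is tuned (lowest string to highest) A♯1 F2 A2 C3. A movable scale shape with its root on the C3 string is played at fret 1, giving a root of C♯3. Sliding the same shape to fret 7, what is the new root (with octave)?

G3

Moving from fret 1 to fret 7 shifts the root by 6 semitones.
C♯3 up 6 semitones is G3.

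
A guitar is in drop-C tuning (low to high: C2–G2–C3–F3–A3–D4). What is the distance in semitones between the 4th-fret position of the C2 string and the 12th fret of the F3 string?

C2 at fret 4 → E2 (MIDI 40); F3 at fret 12 → F4 (MIDI 65).
40 − 65 = -25, so the two pitches are 25 semitones apart, with F4 the higher.

25 semitones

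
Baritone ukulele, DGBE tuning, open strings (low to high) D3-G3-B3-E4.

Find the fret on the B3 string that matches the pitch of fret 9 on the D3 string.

0

Fret 9 on D3 is MIDI 50 + 9 = 59 (B3). On the B3 string (open MIDI 59), that pitch is 59 − 59 = fret 0.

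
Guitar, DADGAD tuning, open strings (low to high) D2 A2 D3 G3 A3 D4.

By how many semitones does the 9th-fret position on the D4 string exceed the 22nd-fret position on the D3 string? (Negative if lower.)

D4 at fret 9 → B4 (MIDI 71); D3 at fret 22 → C5 (MIDI 72).
71 − 72 = -1, so the two pitches are 1 semitone apart.

-1 semitone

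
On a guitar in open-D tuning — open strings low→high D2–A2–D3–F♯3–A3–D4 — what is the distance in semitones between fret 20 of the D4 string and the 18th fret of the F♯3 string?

D4 at fret 20 → A♯5 (MIDI 82); F♯3 at fret 18 → C5 (MIDI 72).
82 − 72 = 10, so the two pitches are 10 semitones apart, with A♯5 the higher.

10 semitones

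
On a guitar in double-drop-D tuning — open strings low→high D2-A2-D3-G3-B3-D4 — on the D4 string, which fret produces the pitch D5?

12

D5 is 12 semitones above the open D4 (D–D#–E–F–…–C–C#–D), so it sits at fret 12.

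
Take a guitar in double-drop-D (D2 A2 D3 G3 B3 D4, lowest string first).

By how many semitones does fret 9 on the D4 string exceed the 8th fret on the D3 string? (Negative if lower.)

D4 at fret 9 → B4 (MIDI 71); D3 at fret 8 → A#3 (MIDI 58).
71 − 58 = 13, so the two pitches are 13 semitones apart.

13 semitones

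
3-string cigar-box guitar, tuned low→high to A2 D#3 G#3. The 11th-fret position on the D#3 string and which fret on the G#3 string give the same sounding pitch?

6

Fret 11 on D#3 is MIDI 51 + 11 = 62 (D4). On the G#3 string (open MIDI 56), that pitch is 62 − 56 = fret 6.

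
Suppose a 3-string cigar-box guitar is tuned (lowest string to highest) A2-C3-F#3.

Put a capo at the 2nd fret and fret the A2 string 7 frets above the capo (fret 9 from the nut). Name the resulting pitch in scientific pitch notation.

The capo raises the open A2 by 2 semitones to B2; fretting 7 more gives A2 + 2 + 7 = A2 + 9 semitones = F#3.

F#3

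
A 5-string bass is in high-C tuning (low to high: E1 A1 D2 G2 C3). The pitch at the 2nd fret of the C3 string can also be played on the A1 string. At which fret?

Fret 2 on C3 is MIDI 48 + 2 = 50 (D3). On the A1 string (open MIDI 33), that pitch is 50 − 33 = fret 17.

17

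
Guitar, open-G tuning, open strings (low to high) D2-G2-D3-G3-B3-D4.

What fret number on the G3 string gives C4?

5

C4 is 5 semitones above the open G3 (G–G#–A–A#–B–C), so it sits at fret 5.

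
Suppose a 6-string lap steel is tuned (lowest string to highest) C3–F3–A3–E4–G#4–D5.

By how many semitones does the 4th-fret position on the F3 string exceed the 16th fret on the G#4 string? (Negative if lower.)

F3 at fret 4 → A3 (MIDI 57); G#4 at fret 16 → C6 (MIDI 84).
57 − 84 = -27, so the two pitches are 27 semitones apart.

-27 semitones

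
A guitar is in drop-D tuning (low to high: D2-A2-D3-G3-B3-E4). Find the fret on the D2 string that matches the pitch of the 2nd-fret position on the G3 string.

19

Fret 2 on G3 is MIDI 55 + 2 = 57 (A3). On the D2 string (open MIDI 38), that pitch is 57 − 38 = fret 19.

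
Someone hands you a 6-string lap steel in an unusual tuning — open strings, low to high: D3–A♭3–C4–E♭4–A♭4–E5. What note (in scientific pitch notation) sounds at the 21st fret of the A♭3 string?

F5

The open A♭3 string plus 21 semitones: Ab–A–Bb–B–…–Eb–E–F.
The walk passes from B into C 2 times, so the octave number goes from 3 to 5.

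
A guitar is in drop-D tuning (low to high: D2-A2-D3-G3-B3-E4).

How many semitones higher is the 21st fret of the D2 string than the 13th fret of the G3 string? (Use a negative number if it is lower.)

D2 at fret 21 → B3 (MIDI 59); G3 at fret 13 → G#4 (MIDI 68).
59 − 68 = -9, so the two pitches are 9 semitones apart.

-9 semitones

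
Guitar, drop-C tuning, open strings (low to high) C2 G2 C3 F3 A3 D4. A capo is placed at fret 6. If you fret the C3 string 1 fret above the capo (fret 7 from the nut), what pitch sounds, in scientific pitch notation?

G3

The capo raises the open C3 by 6 semitones to F♯3; fretting 1 more gives C3 + 6 + 1 = C3 + 7 semitones = G3.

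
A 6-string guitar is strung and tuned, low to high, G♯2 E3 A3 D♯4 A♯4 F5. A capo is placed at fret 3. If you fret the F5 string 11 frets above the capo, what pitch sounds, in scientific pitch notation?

The capo raises the open F5 by 3 semitones to G♯5; fretting 11 more gives F5 + 3 + 11 = F5 + 14 semitones = G6.

G6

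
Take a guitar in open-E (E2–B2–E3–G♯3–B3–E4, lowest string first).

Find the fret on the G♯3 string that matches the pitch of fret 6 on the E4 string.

14

Fret 6 on E4 is MIDI 64 + 6 = 70 (A♯4). On the G♯3 string (open MIDI 56), that pitch is 70 − 56 = fret 14.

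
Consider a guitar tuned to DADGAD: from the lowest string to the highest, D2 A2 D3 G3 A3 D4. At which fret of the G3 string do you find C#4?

C#4 is 6 semitones above the open G3 (G–G#–A–A#–B–C–C#), so it sits at fret 6.

6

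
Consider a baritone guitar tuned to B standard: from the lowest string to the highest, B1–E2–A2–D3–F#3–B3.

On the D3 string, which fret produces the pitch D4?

D4 is 12 semitones above the open D3 (D–D#–E–F–…–C–C#–D), so it sits at fret 12.

12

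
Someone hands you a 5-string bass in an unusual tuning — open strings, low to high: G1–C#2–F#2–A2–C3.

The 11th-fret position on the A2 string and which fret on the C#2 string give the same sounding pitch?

19

Fret 11 on A2 is MIDI 45 + 11 = 56 (G#3). On the C#2 string (open MIDI 37), that pitch is 56 − 37 = fret 19.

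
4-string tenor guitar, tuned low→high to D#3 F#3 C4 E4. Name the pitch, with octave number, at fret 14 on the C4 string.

D5

The open C4 string plus 14 semitones: C–C#–D–D#–…–C–C#–D.
The walk passes from B into C once, so the octave number goes from 4 to 5.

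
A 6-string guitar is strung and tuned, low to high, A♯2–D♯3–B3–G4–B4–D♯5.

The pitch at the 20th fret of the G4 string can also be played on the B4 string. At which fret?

16

G4 at fret 20 is G4 + 20 semitones = D♯6.
The open B4 string is 4 semitones above the open G4, so the same pitch on the B4 string lies at fret 20 − 4 = 16.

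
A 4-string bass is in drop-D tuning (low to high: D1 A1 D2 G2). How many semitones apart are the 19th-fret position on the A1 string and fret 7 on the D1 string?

19 semitones

A1 at fret 19 → E3 (MIDI 52); D1 at fret 7 → A1 (MIDI 33).
52 − 33 = 19, so the two pitches are 19 semitones apart, with E3 the higher.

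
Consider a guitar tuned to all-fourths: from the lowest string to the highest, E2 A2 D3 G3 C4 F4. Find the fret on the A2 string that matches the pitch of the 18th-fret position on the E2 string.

Fret 18 on E2 is MIDI 40 + 18 = 58 (A♯3). On the A2 string (open MIDI 45), that pitch is 58 − 45 = fret 13.

13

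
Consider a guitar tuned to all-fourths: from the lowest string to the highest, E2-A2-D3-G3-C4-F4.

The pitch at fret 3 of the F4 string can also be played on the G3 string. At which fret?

Fret 3 on F4 is MIDI 65 + 3 = 68 (G#4). On the G3 string (open MIDI 55), that pitch is 68 − 55 = fret 13.

13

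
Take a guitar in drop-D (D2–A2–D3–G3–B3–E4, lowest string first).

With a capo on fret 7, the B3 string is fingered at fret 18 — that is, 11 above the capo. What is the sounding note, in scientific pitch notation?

F5

The capo raises the open B3 by 7 semitones to F#4; fretting 11 more gives B3 + 7 + 11 = B3 + 18 semitones = F5.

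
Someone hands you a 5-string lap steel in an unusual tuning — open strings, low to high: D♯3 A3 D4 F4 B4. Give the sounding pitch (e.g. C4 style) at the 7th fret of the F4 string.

The open F4 string plus 7 semitones: F–F#–G–G#–A–A#–B–C.
The walk passes from B into C once, so the octave number goes from 4 to 5.

C5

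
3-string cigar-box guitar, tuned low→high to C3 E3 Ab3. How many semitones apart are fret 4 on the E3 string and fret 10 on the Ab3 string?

10 semitones

E3 at fret 4 → Ab3 (MIDI 56); Ab3 at fret 10 → Gb4 (MIDI 66).
56 − 66 = -10, so the two pitches are 10 semitones apart, with Gb4 the higher.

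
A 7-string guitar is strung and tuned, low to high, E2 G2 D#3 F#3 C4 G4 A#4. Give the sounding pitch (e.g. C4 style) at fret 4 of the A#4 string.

Each fret is one semitone, so A#4 + 4 = D5.

D5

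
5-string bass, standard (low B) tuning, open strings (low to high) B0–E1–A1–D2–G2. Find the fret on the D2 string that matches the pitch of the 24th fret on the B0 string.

9

Fret 24 on B0 is MIDI 23 + 24 = 47 (B2). On the D2 string (open MIDI 38), that pitch is 47 − 38 = fret 9.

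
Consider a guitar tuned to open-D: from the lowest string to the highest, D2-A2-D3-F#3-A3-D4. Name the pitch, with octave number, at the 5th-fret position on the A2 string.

D3

Each fret is one semitone, so A2 + 5 = D3.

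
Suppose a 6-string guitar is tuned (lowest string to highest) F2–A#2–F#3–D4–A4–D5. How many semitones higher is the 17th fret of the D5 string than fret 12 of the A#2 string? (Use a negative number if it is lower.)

D5 at fret 17 → G6 (MIDI 91); A#2 at fret 12 → A#3 (MIDI 58).
91 − 58 = 33, so the two pitches are 33 semitones apart.

33 semitones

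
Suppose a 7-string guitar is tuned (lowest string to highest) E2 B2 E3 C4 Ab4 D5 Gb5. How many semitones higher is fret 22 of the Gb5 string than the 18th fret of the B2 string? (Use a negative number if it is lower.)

Gb5 at fret 22 → E7 (MIDI 100); B2 at fret 18 → F4 (MIDI 65).
100 − 65 = 35, so the two pitches are 35 semitones apart.

35 semitones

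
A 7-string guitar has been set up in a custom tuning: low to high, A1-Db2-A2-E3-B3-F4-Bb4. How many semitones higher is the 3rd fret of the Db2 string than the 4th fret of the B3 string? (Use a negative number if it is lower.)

-23 semitones

Db2 at fret 3 → E2 (MIDI 40); B3 at fret 4 → Eb4 (MIDI 63).
40 − 63 = -23, so the two pitches are 23 semitones apart.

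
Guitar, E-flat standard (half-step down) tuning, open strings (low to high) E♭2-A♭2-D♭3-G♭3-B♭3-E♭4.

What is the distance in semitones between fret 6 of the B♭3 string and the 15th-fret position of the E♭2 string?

10 semitones

B♭3 at fret 6 → E4 (MIDI 64); E♭2 at fret 15 → G♭3 (MIDI 54).
64 − 54 = 10, so the two pitches are 10 semitones apart, with E4 the higher.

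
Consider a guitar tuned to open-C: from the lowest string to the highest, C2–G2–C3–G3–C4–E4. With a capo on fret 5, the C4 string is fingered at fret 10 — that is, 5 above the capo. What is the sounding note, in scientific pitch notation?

The capo raises the open C4 by 5 semitones to F4; fretting 5 more gives C4 + 5 + 5 = C4 + 10 semitones = A#4.

A#4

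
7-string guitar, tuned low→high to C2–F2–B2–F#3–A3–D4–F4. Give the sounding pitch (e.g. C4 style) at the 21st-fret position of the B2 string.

Each fret is one semitone, so B2 + 21 = G#4.
(Equivalently spelled Ab4.)

G#4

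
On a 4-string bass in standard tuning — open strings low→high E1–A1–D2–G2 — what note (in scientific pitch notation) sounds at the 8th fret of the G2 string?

Each fret is one semitone, so G2 + 8 = D#3.
(Equivalently spelled Eb3.)

D#3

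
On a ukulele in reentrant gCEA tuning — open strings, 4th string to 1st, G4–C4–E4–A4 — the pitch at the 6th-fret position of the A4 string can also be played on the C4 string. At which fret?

Fret 6 on A4 is MIDI 69 + 6 = 75 (D#5). On the C4 string (open MIDI 60), that pitch is 75 − 60 = fret 15.

15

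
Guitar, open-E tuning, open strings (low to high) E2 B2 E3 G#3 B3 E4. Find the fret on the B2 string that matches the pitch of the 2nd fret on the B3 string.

14

Fret 2 on B3 is MIDI 59 + 2 = 61 (C#4). On the B2 string (open MIDI 47), that pitch is 61 − 47 = fret 14.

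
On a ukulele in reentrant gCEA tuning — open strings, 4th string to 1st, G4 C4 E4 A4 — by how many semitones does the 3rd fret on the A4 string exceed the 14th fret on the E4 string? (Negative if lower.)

-6 semitones

A4 at fret 3 → C5 (MIDI 72); E4 at fret 14 → F#5 (MIDI 78).
72 − 78 = -6, so the two pitches are 6 semitones apart.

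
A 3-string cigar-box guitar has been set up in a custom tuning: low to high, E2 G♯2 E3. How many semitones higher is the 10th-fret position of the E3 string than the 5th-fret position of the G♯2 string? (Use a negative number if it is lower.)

13 semitones

E3 at fret 10 → D4 (MIDI 62); G♯2 at fret 5 → C♯3 (MIDI 49).
62 − 49 = 13, so the two pitches are 13 semitones apart.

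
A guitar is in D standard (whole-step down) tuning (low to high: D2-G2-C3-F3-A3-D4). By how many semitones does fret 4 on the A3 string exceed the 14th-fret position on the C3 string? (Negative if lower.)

A3 at fret 4 → C#4 (MIDI 61); C3 at fret 14 → D4 (MIDI 62).
61 − 62 = -1, so the two pitches are 1 semitone apart.

-1 semitone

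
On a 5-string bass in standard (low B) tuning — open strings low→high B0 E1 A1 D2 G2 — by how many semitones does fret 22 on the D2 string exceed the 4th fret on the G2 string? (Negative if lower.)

13 semitones

D2 at fret 22 → C4 (MIDI 60); G2 at fret 4 → B2 (MIDI 47).
60 − 47 = 13, so the two pitches are 13 semitones apart.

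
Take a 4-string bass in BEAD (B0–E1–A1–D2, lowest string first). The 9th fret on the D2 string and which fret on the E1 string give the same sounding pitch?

Fret 9 on D2 is MIDI 38 + 9 = 47 (B2). On the E1 string (open MIDI 28), that pitch is 47 − 28 = fret 19.

19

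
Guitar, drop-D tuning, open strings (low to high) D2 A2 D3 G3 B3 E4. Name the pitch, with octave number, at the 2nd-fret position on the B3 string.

C#4

B3 is MIDI 59. Adding 2 gives 61, which is C#4.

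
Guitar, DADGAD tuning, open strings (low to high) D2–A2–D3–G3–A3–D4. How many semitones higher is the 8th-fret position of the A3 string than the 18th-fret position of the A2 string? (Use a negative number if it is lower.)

2 semitones

A3 at fret 8 → F4 (MIDI 65); A2 at fret 18 → D♯4 (MIDI 63).
65 − 63 = 2, so the two pitches are 2 semitones apart.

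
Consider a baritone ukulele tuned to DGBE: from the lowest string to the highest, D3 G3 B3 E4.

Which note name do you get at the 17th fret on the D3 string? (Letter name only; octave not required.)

Each fret is one semitone, so D3 + 17 = G.

G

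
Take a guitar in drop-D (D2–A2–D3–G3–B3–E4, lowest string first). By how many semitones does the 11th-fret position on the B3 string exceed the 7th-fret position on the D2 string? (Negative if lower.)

25 semitones

B3 at fret 11 → A#4 (MIDI 70); D2 at fret 7 → A2 (MIDI 45).
70 − 45 = 25, so the two pitches are 25 semitones apart.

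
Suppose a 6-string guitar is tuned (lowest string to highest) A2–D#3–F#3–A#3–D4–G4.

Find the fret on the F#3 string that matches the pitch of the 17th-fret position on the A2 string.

8

A2 at fret 17 is A2 + 17 semitones = D4.
The open F#3 string is 9 semitones above the open A2, so the same pitch on the F#3 string lies at fret 17 − 9 = 8.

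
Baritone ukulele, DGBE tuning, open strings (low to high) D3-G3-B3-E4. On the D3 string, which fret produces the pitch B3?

B3 is 9 semitones above the open D3 (D–D#–E–F–F#–G–G#–A–A#–B), so it sits at fret 9.

9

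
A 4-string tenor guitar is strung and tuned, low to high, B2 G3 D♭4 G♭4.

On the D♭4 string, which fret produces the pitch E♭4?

E♭4 is 2 semitones above the open D♭4 (Db–D–Eb), so it sits at fret 2.

2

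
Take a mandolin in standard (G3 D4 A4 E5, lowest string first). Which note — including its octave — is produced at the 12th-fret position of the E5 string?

E6

Each fret is one semitone, so E5 + 12 = E6.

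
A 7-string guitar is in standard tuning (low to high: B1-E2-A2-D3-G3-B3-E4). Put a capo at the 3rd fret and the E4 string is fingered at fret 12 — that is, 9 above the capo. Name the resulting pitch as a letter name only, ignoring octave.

The capo raises the open E4 by 3 semitones to G4; fretting 9 more gives E4 + 3 + 9 = E4 + 12 semitones, landing on E.

E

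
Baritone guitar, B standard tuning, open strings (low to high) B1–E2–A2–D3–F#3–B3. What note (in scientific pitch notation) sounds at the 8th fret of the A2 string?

F3

Each fret is one semitone, so A2 + 8 = F3.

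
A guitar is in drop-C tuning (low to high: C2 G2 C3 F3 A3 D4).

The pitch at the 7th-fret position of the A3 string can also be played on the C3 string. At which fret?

Fret 7 on A3 is MIDI 57 + 7 = 64 (E4). On the C3 string (open MIDI 48), that pitch is 64 − 48 = fret 16.

16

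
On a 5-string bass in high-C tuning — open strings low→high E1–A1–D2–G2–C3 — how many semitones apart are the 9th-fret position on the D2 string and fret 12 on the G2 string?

8 semitones

D2 at fret 9 → B2 (MIDI 47); G2 at fret 12 → G3 (MIDI 55).
47 − 55 = -8, so the two pitches are 8 semitones apart, with G3 the higher.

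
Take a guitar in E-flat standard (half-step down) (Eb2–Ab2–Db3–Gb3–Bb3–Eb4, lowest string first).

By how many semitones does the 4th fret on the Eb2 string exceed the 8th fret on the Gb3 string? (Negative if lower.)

Eb2 at fret 4 → G2 (MIDI 43); Gb3 at fret 8 → D4 (MIDI 62).
43 − 62 = -19, so the two pitches are 19 semitones apart.

-19 semitones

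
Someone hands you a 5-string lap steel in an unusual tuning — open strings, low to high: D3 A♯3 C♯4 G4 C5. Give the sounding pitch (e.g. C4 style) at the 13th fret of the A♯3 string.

B4

The open A♯3 string plus 13 semitones: A#–B–C–C#–…–A–A#–B.
The walk passes from B into C once, so the octave number goes from 3 to 4.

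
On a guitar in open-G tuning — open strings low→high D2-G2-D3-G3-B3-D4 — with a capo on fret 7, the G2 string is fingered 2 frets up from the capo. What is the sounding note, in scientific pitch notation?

E3

The capo raises the open G2 by 7 semitones to D3; fretting 2 more gives G2 + 7 + 2 = G2 + 9 semitones = E3.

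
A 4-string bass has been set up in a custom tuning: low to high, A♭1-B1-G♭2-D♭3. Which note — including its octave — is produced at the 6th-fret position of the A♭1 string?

Each fret is one semitone, so A♭1 + 6 = D2.

D2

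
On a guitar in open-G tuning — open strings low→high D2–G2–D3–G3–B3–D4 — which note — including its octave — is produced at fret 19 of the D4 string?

A5

The open D4 string plus 19 semitones: D–D#–E–F–…–G–G#–A.
The walk passes from B into C once, so the octave number goes from 4 to 5.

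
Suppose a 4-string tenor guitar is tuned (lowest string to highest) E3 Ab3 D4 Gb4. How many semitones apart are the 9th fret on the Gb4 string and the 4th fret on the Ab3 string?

15 semitones

Gb4 at fret 9 → Eb5 (MIDI 75); Ab3 at fret 4 → C4 (MIDI 60).
75 − 60 = 15, so the two pitches are 15 semitones apart, with Eb5 the higher.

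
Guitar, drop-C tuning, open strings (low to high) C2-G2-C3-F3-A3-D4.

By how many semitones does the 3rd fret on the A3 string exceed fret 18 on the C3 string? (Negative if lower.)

A3 at fret 3 → C4 (MIDI 60); C3 at fret 18 → F#4 (MIDI 66).
60 − 66 = -6, so the two pitches are 6 semitones apart.

-6 semitones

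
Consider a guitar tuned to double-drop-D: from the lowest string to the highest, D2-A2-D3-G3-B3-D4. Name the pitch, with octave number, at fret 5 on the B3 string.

E4

Each fret is one semitone, so B3 + 5 = E4.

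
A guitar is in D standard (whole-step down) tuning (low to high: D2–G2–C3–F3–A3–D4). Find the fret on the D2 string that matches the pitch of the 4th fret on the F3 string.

F3 at fret 4 is F3 + 4 semitones = A3.
The open D2 string is 15 semitones below the open F3, so the same pitch on the D2 string lies at fret 4 + 15 = 19.

19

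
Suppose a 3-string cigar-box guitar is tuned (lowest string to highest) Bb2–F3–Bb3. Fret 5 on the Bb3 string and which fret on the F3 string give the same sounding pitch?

10

Bb3 at fret 5 is Bb3 + 5 semitones = Eb4.
The open F3 string is 5 semitones below the open Bb3, so the same pitch on the F3 string lies at fret 5 + 5 = 10.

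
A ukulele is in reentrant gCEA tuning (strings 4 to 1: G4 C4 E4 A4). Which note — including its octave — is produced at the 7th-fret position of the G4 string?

D5

G4 is MIDI 67. Adding 7 gives 74, which is D5.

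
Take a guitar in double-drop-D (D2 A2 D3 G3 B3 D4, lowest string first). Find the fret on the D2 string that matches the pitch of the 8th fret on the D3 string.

20

Fret 8 on D3 is MIDI 50 + 8 = 58 (A#3). On the D2 string (open MIDI 38), that pitch is 58 − 38 = fret 20.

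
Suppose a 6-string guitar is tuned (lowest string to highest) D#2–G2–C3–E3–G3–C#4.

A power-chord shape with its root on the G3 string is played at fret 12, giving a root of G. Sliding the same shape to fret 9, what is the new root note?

E

Moving from fret 12 to fret 9 shifts the root by -3 semitones.
G down 3 semitones is E.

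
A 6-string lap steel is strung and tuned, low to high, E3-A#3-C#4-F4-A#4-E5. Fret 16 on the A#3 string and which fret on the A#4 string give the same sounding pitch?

4

Fret 16 on A#3 is MIDI 58 + 16 = 74 (D5). On the A#4 string (open MIDI 70), that pitch is 74 − 70 = fret 4.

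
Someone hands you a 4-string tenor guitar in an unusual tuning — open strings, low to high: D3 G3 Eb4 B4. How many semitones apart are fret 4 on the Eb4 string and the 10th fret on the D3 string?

7 semitones

Eb4 at fret 4 → G4 (MIDI 67); D3 at fret 10 → C4 (MIDI 60).
67 − 60 = 7, so the two pitches are 7 semitones apart, with G4 the higher.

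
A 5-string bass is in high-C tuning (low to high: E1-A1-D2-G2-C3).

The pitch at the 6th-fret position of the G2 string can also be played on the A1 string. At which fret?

G2 at fret 6 is G2 + 6 semitones = C♯3.
The open A1 string is 10 semitones below the open G2, so the same pitch on the A1 string lies at fret 6 + 10 = 16.

16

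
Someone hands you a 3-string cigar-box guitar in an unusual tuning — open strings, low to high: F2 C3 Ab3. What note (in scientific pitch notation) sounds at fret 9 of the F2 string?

The open F2 string plus 9 semitones: F–Gb–G–Ab–A–Bb–B–C–Db–D.
The walk passes from B into C once, so the octave number goes from 2 to 3.

D3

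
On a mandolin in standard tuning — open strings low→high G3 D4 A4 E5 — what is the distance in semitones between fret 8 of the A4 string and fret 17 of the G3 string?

5 semitones

A4 at fret 8 → F5 (MIDI 77); G3 at fret 17 → C5 (MIDI 72).
77 − 72 = 5, so the two pitches are 5 semitones apart, with F5 the higher.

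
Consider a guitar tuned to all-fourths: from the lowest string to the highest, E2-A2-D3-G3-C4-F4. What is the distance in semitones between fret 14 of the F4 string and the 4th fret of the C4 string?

F4 at fret 14 → G5 (MIDI 79); C4 at fret 4 → E4 (MIDI 64).
79 − 64 = 15, so the two pitches are 15 semitones apart, with G5 the higher.

15 semitones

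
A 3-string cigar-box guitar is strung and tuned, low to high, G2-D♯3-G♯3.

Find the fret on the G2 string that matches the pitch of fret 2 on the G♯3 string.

15

Fret 2 on G♯3 is MIDI 56 + 2 = 58 (A♯3). On the G2 string (open MIDI 43), that pitch is 58 − 43 = fret 15.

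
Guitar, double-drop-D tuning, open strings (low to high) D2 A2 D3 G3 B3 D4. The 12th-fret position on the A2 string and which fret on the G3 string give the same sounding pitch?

Fret 12 on A2 is MIDI 45 + 12 = 57 (A3). On the G3 string (open MIDI 55), that pitch is 57 − 55 = fret 2.

2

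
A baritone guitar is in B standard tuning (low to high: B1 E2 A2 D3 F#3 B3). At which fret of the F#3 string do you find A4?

A4 is 15 semitones above the open F#3 (F#–G–G#–A–…–G–G#–A), so it sits at fret 15.

15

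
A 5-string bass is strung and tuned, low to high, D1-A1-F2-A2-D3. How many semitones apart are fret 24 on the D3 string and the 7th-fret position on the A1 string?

34 semitones

D3 at fret 24 → D5 (MIDI 74); A1 at fret 7 → E2 (MIDI 40).
74 − 40 = 34, so the two pitches are 34 semitones apart, with D5 the higher.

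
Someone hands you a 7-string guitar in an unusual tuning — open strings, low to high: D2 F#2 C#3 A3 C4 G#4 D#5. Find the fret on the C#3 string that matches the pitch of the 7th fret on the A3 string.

15

Fret 7 on A3 is MIDI 57 + 7 = 64 (E4). On the C#3 string (open MIDI 49), that pitch is 64 − 49 = fret 15.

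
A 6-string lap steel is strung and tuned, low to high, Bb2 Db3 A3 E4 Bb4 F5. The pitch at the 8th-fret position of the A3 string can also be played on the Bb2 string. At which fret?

Fret 8 on A3 is MIDI 57 + 8 = 65 (F4). On the Bb2 string (open MIDI 46), that pitch is 65 − 46 = fret 19.

19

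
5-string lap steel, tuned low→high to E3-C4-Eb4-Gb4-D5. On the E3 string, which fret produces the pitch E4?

E4 is 12 semitones above the open E3 (E–F–Gb–G–…–D–Eb–E), so it sits at fret 12.

12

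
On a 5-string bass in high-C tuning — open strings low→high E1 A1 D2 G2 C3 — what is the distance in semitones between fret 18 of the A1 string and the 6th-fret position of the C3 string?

3 semitones

A1 at fret 18 → D#3 (MIDI 51); C3 at fret 6 → F#3 (MIDI 54).
51 − 54 = -3, so the two pitches are 3 semitones apart, with F#3 the higher.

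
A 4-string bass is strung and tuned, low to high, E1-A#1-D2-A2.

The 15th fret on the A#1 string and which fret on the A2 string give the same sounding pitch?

A#1 at fret 15 is A#1 + 15 semitones = C#3.
The open A2 string is 11 semitones above the open A#1, so the same pitch on the A2 string lies at fret 15 − 11 = 4.

4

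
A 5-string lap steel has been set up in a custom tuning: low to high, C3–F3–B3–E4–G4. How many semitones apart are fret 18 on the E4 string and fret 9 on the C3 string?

25 semitones

E4 at fret 18 → A#5 (MIDI 82); C3 at fret 9 → A3 (MIDI 57).
82 − 57 = 25, so the two pitches are 25 semitones apart, with A#5 the higher.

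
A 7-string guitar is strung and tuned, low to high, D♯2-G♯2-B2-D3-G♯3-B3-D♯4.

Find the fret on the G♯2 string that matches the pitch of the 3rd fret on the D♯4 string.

22

Fret 3 on D♯4 is MIDI 63 + 3 = 66 (F♯4). On the G♯2 string (open MIDI 44), that pitch is 66 − 44 = fret 22.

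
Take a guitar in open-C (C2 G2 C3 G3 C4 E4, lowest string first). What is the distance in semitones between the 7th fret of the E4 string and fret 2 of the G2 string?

E4 at fret 7 → B4 (MIDI 71); G2 at fret 2 → A2 (MIDI 45).
71 − 45 = 26, so the two pitches are 26 semitones apart, with B4 the higher.

26 semitones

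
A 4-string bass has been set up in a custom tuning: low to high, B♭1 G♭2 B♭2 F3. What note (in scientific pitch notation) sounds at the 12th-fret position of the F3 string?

F4

F3 is MIDI 53. Adding 12 gives 65, which is F4.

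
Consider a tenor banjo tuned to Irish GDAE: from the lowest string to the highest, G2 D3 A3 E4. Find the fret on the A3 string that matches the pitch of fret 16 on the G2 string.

2

G2 at fret 16 is G2 + 16 semitones = B3.
The open A3 string is 14 semitones above the open G2, so the same pitch on the A3 string lies at fret 16 − 14 = 2.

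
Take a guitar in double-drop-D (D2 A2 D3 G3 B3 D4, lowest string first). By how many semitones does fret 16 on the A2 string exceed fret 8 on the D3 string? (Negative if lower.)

A2 at fret 16 → C#4 (MIDI 61); D3 at fret 8 → A#3 (MIDI 58).
61 − 58 = 3, so the two pitches are 3 semitones apart.

3 semitones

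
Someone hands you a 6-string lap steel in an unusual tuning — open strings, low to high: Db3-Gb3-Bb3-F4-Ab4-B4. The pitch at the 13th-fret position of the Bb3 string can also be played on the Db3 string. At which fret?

22

Bb3 at fret 13 is Bb3 + 13 semitones = B4.
The open Db3 string is 9 semitones below the open Bb3, so the same pitch on the Db3 string lies at fret 13 + 9 = 22.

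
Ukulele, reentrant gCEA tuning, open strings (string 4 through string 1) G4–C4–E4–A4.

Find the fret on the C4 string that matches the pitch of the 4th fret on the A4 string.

13

Fret 4 on A4 is MIDI 69 + 4 = 73 (C♯5). On the C4 string (open MIDI 60), that pitch is 73 − 60 = fret 13.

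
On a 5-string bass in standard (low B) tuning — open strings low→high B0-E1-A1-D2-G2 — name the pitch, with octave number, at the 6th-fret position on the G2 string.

C#3

G2 is MIDI 43. Adding 6 gives 49, which is C#3.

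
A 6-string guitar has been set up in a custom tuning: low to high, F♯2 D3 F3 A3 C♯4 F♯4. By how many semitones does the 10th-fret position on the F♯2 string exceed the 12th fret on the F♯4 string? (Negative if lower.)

F♯2 at fret 10 → E3 (MIDI 52); F♯4 at fret 12 → F♯5 (MIDI 78).
52 − 78 = -26, so the two pitches are 26 semitones apart.

-26 semitones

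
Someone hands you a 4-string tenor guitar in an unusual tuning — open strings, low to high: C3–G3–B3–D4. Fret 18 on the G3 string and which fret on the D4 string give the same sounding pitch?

11

G3 at fret 18 is G3 + 18 semitones = C#5.
The open D4 string is 7 semitones above the open G3, so the same pitch on the D4 string lies at fret 18 − 7 = 11.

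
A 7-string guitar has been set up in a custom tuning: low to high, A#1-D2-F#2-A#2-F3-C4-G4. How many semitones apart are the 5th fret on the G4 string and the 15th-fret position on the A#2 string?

11 semitones

G4 at fret 5 → C5 (MIDI 72); A#2 at fret 15 → C#4 (MIDI 61).
72 − 61 = 11, so the two pitches are 11 semitones apart, with C5 the higher.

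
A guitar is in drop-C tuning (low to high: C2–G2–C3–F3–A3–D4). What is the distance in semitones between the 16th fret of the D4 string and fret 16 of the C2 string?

26 semitones

D4 at fret 16 → F#5 (MIDI 78); C2 at fret 16 → E3 (MIDI 52).
78 − 52 = 26, so the two pitches are 26 semitones apart, with F#5 the higher.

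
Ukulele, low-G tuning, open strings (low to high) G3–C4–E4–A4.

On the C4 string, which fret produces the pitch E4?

4

E4 is 4 semitones above the open C4 (C–C#–D–D#–E), so it sits at fret 4.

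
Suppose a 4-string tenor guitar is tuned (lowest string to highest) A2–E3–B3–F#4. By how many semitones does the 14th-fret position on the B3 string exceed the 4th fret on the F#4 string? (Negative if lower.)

3 semitones

B3 at fret 14 → C#5 (MIDI 73); F#4 at fret 4 → A#4 (MIDI 70).
73 − 70 = 3, so the two pitches are 3 semitones apart.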